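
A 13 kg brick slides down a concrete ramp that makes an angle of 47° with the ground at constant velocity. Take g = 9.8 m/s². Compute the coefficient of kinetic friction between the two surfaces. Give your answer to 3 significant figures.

1.07

At constant velocity the net force along the incline is zero: mg sin 47° = μ mg cos 47°.
So μ = tan 47° = 0.7314 / 0.6820 = 1.0724.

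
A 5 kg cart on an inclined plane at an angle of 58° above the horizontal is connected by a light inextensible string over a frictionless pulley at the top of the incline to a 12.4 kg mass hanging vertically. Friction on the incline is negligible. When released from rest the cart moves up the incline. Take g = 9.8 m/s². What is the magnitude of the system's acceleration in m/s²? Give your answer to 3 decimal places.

For the cart on the incline: the weight component along the slope is m₁g sin 58° = 5 × 9.8 × 0.8480 = 41.552 N and the normal force is N = m₁g cos 58° = 25.966 N.
Newton's second law for the cart (up-slope positive): T − 41.552 = 5 a. For the hanging mass (downward positive): 12.4 × 9.8 − T = 12.4 a.
Adding the two equations eliminates T: 79.968 = 17.4 a, so a = 4.5959 m/s².

4.596 m/s²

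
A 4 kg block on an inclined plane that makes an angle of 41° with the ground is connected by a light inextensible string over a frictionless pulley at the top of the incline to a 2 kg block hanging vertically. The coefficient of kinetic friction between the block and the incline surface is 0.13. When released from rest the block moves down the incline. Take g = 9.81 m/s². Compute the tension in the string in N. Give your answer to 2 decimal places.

20.38 N

For the block on the incline: the weight component along the slope is m₁g sin 41° = 4 × 9.81 × 0.6561 = 25.745 N and the normal force is N = m₁g cos 41° = 29.615 N.
Kinetic friction opposes the block's motion down the incline: f = μN = 0.13 × 29.615 = 3.850 N acting up the slope.
Newton's second law for the block (down-slope positive): 25.745 − 3.850 − T = 4 a. For the hanging block (upward positive): T − 2 × 9.81 = 2 a.
Adding the two equations eliminates T: 2.275 = 6 a, so a = 0.3792 m/s².
Then from the hanging block's equation, T = 2 × (9.81 + 0.3792) = 20.378 N.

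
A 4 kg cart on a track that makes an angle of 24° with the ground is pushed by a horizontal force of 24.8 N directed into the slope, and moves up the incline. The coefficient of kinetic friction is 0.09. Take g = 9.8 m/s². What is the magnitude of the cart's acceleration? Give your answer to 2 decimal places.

The horizontal push has components F cos 24° = 24.8 × 0.9135 = 22.655 N up the incline and F sin 24° = 24.8 × 0.4067 = 10.086 N pressing into the surface.
The normal force is therefore N = mg cos 24° + F sin 24° = 35.809 + 10.086 = 45.895 N, and kinetic friction down the slope is μN = 0.09 × 45.895 = 4.131 N.
Along the incline: F cos 24° − mg sin 24° − μN = ma, so 22.655 − 15.943 − 4.131 = 4 a, giving a = 0.6453 m/s².

0.65 m/s²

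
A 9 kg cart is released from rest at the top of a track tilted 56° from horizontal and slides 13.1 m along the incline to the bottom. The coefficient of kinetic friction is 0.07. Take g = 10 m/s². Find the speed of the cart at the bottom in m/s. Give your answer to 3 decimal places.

14.386 m/s

The weight component along the incline is mg sin 56° = 74.613 N and the normal force is N = mg cos 56° = 50.327 N.
Friction up the slope is f = μN = 0.07 × 50.327 = 3.523 N, so the net downslope force is 74.613 − 3.523 = 71.090 N and a = 71.090 / 9 = 7.8989 m/s².
Starting from rest over a distance of 13.1 m, v² = 2aL = 2 × 7.8989 × 13.1 = 206.9512, so v = 14.3858 m/s.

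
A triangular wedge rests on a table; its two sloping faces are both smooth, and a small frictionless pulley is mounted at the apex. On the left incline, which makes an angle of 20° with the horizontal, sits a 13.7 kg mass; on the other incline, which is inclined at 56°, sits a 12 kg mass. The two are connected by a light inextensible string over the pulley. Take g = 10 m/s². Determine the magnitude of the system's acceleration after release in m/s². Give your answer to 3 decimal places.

Resolve each weight along its own incline: the 13.7 kg mass has component 13.7 × 10 × sin 20° = 46.857 N down its slope, and the 12 kg mass has 12 × 10 × sin 56° = 99.485 N down its slope.
The 12 kg side's 99.485 N exceeds the other side's 46.857 N, so that mass slides down and the 13.7 kg mass slides up. Taking that direction as positive, Newton's second law for the whole system gives 99.485 − 46.857 = (13.7 + 12) a, so a = 52.628 / 25.7 = 2.0478 m/s².

2.048 m/s²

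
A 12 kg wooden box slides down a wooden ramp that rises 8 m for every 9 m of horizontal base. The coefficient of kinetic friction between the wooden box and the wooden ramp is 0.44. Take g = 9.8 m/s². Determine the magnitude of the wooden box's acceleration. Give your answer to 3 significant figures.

3.29 m/s²

Resolving the weight along the incline: the component pulling the wooden box down the slope is mg sin 41.63° = 12 × 9.8 × 0.6644 = 78.133 N, and the normal force is N = mg cos 41.63° = 12 × 9.8 × 0.7474 = 87.894 N.
Kinetic friction acts up the slope with magnitude f = μN = 0.44 × 87.894 = 38.673 N.
Net force along the incline is 78.133 − 38.673 = 39.460 N, so a = 39.460 / 12 = 3.2883 m/s².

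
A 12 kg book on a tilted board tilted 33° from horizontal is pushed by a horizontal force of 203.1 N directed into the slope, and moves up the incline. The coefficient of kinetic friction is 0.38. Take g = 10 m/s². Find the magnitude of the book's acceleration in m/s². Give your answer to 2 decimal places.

The horizontal push has components F cos 33° = 203.1 × 0.8387 = 170.340 N up the incline and F sin 33° = 203.1 × 0.5446 = 110.608 N pressing into the surface.
The normal force is therefore N = mg cos 33° + F sin 33° = 100.644 + 110.608 = 211.252 N, and kinetic friction down the slope is μN = 0.38 × 211.252 = 80.276 N.
Along the incline: F cos 33° − mg sin 33° − μN = ma, so 170.340 − 65.352 − 80.276 = 12 a, giving a = 2.0593 m/s².

2.06 m/s²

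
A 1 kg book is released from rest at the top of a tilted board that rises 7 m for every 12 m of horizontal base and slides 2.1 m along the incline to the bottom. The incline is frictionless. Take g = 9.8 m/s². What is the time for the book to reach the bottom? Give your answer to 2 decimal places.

0.92 s

The weight component along the incline is mg sin 30.26° = 4.938 N and the normal force is N = mg cos 30.26° = 8.465 N.
With no friction, a = g sin 30.26° = 4.9379 m/s².
Starting from rest, L = ½at², so t = √(2L/a) = √(2 × 2.1 / 4.9379) = 0.9223 s.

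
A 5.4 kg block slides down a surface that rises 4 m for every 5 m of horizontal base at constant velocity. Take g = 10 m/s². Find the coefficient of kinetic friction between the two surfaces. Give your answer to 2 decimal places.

0.80

At constant velocity the net force along the incline is zero: mg sin 38.66° = μ mg cos 38.66°.
So μ = tan 38.66° = 0.6247 / 0.7809 = 0.8000.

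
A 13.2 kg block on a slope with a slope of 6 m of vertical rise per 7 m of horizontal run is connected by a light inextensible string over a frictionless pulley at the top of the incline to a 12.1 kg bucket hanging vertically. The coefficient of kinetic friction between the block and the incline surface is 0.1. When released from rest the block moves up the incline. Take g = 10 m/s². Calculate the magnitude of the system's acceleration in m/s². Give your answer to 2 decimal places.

0.99 m/s²

For the block on the incline: the weight component along the slope is m₁g sin 40.60° = 13.2 × 10 × 0.6508 = 85.906 N and the normal force is N = m₁g cos 40.60° = 100.222 N.
Kinetic friction opposes the block's motion up the incline: f = μN = 0.1 × 100.222 = 10.022 N acting down the slope.
Newton's second law for the block (up-slope positive): T − 85.906 − 10.022 = 13.2 a. For the hanging bucket (downward positive): 12.1 × 10 − T = 12.1 a.
Adding the two equations eliminates T: 25.072 = 25.3 a, so a = 0.9910 m/s².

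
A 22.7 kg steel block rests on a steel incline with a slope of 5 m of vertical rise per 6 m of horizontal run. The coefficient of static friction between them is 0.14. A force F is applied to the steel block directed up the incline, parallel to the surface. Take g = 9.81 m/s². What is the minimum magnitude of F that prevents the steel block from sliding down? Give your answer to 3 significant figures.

The normal force is N = mg cos 39.81° = 171.073 N. With F at its minimum the steel block is on the verge of sliding down, so static friction is at its maximum μ_s N = 0.14 × 171.073 = 23.950 N and acts up the slope.
Equilibrium along the incline: F + μ_s N = mg sin 39.81°, so F = 142.561 − 23.950 = 118.611 N.

119 N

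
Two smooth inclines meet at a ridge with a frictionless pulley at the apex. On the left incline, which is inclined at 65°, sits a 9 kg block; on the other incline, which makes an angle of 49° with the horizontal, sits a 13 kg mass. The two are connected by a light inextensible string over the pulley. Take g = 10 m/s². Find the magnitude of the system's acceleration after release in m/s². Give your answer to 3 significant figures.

0.752 m/s²

Resolve each weight along its own incline: the 9 kg mass has component 9 × 10 × sin 65° = 81.568 N down its slope, and the 13 kg mass has 13 × 10 × sin 49° = 98.112 N down its slope.
The 13 kg side's 98.112 N exceeds the other side's 81.568 N, so that mass slides down and the 9 kg mass slides up. Taking that direction as positive, Newton's second law for the whole system gives 98.112 − 81.568 = (9 + 13) a, so a = 16.544 / 22 = 0.7520 m/s².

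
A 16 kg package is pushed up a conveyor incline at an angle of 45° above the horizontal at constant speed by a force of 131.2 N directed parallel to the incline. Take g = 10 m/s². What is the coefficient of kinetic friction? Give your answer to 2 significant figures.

0.16

At constant speed ΣF = 0 along the incline. The applied 131.2 N acts up the slope; the weight component mg sin 45° = 113.137 N and kinetic friction μN both act down the slope.
So 131.2 = 113.137 + μ × 113.137, giving μ = (131.2 − 113.137) / 113.137 = 0.1597.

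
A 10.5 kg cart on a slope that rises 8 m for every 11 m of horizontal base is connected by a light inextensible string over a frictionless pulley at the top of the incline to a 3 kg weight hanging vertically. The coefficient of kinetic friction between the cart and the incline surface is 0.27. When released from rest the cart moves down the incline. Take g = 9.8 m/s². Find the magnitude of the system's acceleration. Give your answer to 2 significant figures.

0.64 m/s²

For the cart on the incline: the weight component along the slope is m₁g sin 36.03° = 10.5 × 9.8 × 0.5882 = 60.526 N and the normal force is N = m₁g cos 36.03° = 83.219 N.
Kinetic friction opposes the cart's motion down the incline: f = μN = 0.27 × 83.219 = 22.469 N acting up the slope.
Newton's second law for the cart (down-slope positive): 60.526 − 22.469 − T = 10.5 a. For the hanging weight (upward positive): T − 3 × 9.8 = 3 a.
Adding the two equations eliminates T: 8.657 = 13.5 a, so a = 0.6413 m/s².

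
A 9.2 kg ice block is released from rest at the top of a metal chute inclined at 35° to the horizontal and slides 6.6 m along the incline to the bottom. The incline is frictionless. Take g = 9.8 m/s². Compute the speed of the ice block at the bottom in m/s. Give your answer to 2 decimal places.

The weight component along the incline is mg sin 35° = 51.714 N and the normal force is N = mg cos 35° = 73.855 N.
With no friction, a = g sin 35° = 5.6210 m/s².
Starting from rest over a distance of 6.6 m, v² = 2aL = 2 × 5.6210 × 6.6 = 74.1972, so v = 8.6138 m/s.

8.61 m/s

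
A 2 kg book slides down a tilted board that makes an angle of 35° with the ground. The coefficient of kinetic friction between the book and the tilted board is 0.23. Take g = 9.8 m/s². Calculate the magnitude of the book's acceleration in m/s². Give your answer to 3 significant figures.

Resolving the weight along the incline: the component pulling the book down the slope is mg sin 35° = 2 × 9.8 × 0.5736 = 11.243 N, and the normal force is N = mg cos 35° = 2 × 9.8 × 0.8192 = 16.056 N.
Kinetic friction acts up the slope with magnitude f = μN = 0.23 × 16.056 = 3.693 N.
Net force along the incline is 11.243 − 3.693 = 7.550 N, so a = 7.550 / 2 = 3.7750 m/s².

3.77 m/s²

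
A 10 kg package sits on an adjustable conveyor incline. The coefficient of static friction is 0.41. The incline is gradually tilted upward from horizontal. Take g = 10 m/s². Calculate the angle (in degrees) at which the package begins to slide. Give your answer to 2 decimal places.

22.29°

At the threshold of sliding, static friction is at its maximum μ_s N and exactly balances the weight component along the incline: mg sin θ = μ_s mg cos θ.
Hence tan θ = μ_s = 0.41, so θ = arctan(0.41) = 22.2936°.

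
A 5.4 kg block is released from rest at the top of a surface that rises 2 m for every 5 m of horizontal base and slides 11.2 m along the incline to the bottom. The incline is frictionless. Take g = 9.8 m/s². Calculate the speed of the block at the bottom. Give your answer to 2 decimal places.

The weight component along the incline is mg sin 21.80° = 19.654 N and the normal force is N = mg cos 21.80° = 49.135 N.
With no friction, a = g sin 21.80° = 3.6396 m/s².
Starting from rest over a distance of 11.2 m, v² = 2aL = 2 × 3.6396 × 11.2 = 81.5270, so v = 9.0292 m/s.

9.03 m/s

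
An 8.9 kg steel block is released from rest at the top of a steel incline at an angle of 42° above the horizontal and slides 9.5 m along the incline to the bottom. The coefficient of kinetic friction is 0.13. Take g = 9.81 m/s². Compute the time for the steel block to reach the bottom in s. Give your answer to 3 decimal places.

The weight component along the incline is mg sin 42° = 58.421 N and the normal force is N = mg cos 42° = 64.883 N.
Friction up the slope is f = μN = 0.13 × 64.883 = 8.435 N, so the net downslope force is 58.421 − 8.435 = 49.986 N and a = 49.986 / 8.9 = 5.6164 m/s².
Starting from rest, L = ½at², so t = √(2L/a) = √(2 × 9.5 / 5.6164) = 1.8393 s.

1.839 s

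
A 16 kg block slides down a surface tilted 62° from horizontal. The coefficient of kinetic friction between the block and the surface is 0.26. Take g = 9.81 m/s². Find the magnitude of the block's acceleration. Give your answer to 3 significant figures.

Resolving the weight along the incline: the component pulling the block down the slope is mg sin 62° = 16 × 9.81 × 0.8829 = 138.580 N, and the normal force is N = mg cos 62° = 16 × 9.81 × 0.4695 = 73.693 N.
Kinetic friction acts up the slope with magnitude f = μN = 0.26 × 73.693 = 19.160 N.
Net force along the incline is 138.580 − 19.160 = 119.420 N, so a = 119.420 / 16 = 7.4638 m/s².

7.46 m/s²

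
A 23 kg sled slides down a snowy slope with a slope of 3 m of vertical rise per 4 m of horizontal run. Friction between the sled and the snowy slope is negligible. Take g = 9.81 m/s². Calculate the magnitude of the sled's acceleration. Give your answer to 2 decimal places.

Resolving the weight along the incline: the component pulling the sled down the slope is mg sin 36.87° = 23 × 9.81 × 0.6000 = 135.378 N, and the normal force is N = mg cos 36.87° = 23 × 9.81 × 0.8000 = 180.504 N.
With no friction the net force along the incline is 135.378 N, so a = g sin 36.87° = 135.378 / 23 = 5.8860 m/s².

5.89 m/s²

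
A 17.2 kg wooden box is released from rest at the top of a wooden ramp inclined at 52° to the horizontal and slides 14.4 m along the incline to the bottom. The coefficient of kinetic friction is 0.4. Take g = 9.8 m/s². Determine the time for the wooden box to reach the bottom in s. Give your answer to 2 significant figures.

2.3 s

The weight component along the incline is mg sin 52° = 132.827 N and the normal force is N = mg cos 52° = 103.776 N.
Friction up the slope is f = μN = 0.4 × 103.776 = 41.510 N, so the net downslope force is 132.827 − 41.510 = 91.317 N and a = 91.317 / 17.2 = 5.3091 m/s².
Starting from rest, L = ½at², so t = √(2L/a) = √(2 × 14.4 / 5.3091) = 2.3291 s.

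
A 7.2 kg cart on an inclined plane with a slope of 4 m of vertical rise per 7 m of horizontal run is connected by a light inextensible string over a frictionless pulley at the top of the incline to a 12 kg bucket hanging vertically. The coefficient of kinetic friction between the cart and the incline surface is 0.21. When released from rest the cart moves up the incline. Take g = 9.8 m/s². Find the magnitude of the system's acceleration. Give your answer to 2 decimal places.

For the cart on the incline: the weight component along the slope is m₁g sin 29.74° = 7.2 × 9.8 × 0.4961 = 35.005 N and the normal force is N = m₁g cos 29.74° = 61.263 N.
Kinetic friction opposes the cart's motion up the incline: f = μN = 0.21 × 61.263 = 12.865 N acting down the slope.
Newton's second law for the cart (up-slope positive): T − 35.005 − 12.865 = 7.2 a. For the hanging bucket (downward positive): 12 × 9.8 − T = 12 a.
Adding the two equations eliminates T: 69.730 = 19.2 a, so a = 3.6318 m/s².

3.63 m/s²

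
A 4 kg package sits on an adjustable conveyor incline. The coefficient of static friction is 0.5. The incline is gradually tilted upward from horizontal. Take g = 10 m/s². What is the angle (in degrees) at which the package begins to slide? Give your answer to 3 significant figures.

26.6°

At the threshold of sliding, static friction is at its maximum μ_s N and exactly balances the weight component along the incline: mg sin θ = μ_s mg cos θ.
Hence tan θ = μ_s = 0.5, so θ = arctan(0.5) = 26.5651°.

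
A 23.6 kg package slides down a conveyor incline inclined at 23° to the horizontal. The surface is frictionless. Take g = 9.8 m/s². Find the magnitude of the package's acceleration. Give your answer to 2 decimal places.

Resolving the weight along the incline: the component pulling the package down the slope is mg sin 23° = 23.6 × 9.8 × 0.3907 = 90.361 N, and the normal force is N = mg cos 23° = 23.6 × 9.8 × 0.9205 = 212.893 N.
With no friction the net force along the incline is 90.361 N, so a = g sin 23° = 90.361 / 23.6 = 3.8289 m/s².

3.83 m/s²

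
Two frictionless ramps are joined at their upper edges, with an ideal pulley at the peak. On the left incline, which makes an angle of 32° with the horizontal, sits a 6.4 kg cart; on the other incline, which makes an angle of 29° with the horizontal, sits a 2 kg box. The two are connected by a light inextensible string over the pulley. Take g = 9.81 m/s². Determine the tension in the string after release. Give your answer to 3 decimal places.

Resolve each weight along its own incline: the 6.4 kg mass has component 6.4 × 9.81 × sin 32° = 33.270 N down its slope, and the 2 kg mass has 2 × 9.81 × sin 29° = 9.512 N down its slope.
The 6.4 kg side's 33.270 N exceeds the other side's 9.512 N, so that mass slides down and the 2 kg mass slides up. Taking that direction as positive, Newton's second law for the whole system gives 33.270 − 9.512 = (6.4 + 2) a, so a = 23.758 / 8.4 = 2.8283 m/s².
For the 2 kg mass (up-slope positive): T − 9.512 = 2 × 2.8283, so T = 15.169 N.

15.169 N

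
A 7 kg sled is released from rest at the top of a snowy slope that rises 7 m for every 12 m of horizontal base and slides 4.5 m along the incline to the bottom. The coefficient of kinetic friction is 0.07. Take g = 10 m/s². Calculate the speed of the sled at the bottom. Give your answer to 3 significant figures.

The weight component along the incline is mg sin 30.26° = 35.271 N and the normal force is N = mg cos 30.26° = 60.465 N.
Friction up the slope is f = μN = 0.07 × 60.465 = 4.233 N, so the net downslope force is 35.271 − 4.233 = 31.038 N and a = 31.038 / 7 = 4.4340 m/s².
Starting from rest over a distance of 4.5 m, v² = 2aL = 2 × 4.4340 × 4.5 = 39.9060, so v = 6.3171 m/s.

6.32 m/s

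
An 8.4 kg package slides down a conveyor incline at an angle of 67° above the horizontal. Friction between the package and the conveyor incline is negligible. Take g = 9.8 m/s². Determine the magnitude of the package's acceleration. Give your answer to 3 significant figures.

9.02 m/s²

Resolving the weight along the incline: the component pulling the package down the slope is mg sin 67° = 8.4 × 9.8 × 0.9205 = 75.776 N, and the normal force is N = mg cos 67° = 8.4 × 9.8 × 0.3907 = 32.162 N.
With no friction the net force along the incline is 75.776 N, so a = g sin 67° = 75.776 / 8.4 = 9.0210 m/s².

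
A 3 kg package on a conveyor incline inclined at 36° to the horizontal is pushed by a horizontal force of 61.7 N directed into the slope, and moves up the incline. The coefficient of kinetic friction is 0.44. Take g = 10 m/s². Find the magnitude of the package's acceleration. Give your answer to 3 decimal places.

1.882 m/s²

The horizontal push has components F cos 36° = 61.7 × 0.8090 = 49.915 N up the incline and F sin 36° = 61.7 × 0.5878 = 36.267 N pressing into the surface.
The normal force is therefore N = mg cos 36° + F sin 36° = 24.270 + 36.267 = 60.537 N, and kinetic friction down the slope is μN = 0.44 × 60.537 = 26.636 N.
Along the incline: F cos 36° − mg sin 36° − μN = ma, so 49.915 − 17.634 − 26.636 = 3 a, giving a = 1.8817 m/s².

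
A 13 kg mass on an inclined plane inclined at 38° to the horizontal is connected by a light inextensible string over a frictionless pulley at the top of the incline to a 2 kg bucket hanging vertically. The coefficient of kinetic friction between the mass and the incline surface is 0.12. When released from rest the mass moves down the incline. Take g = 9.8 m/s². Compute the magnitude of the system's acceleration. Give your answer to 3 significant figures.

3.12 m/s²

For the mass on the incline: the weight component along the slope is m₁g sin 38° = 13 × 9.8 × 0.6157 = 78.440 N and the normal force is N = m₁g cos 38° = 100.393 N.
Kinetic friction opposes the mass's motion down the incline: f = μN = 0.12 × 100.393 = 12.047 N acting up the slope.
Newton's second law for the mass (down-slope positive): 78.440 − 12.047 − T = 13 a. For the hanging bucket (upward positive): T − 2 × 9.8 = 2 a.
Adding the two equations eliminates T: 46.793 = 15 a, so a = 3.1195 m/s².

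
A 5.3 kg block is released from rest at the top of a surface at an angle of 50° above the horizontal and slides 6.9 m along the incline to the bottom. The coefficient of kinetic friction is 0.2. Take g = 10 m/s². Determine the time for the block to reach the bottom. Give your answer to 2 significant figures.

The weight component along the incline is mg sin 50° = 40.600 N and the normal force is N = mg cos 50° = 34.068 N.
Friction up the slope is f = μN = 0.2 × 34.068 = 6.814 N, so the net downslope force is 40.600 − 6.814 = 33.786 N and a = 33.786 / 5.3 = 6.3747 m/s².
Starting from rest, L = ½at², so t = √(2L/a) = √(2 × 6.9 / 6.3747) = 1.4713 s.

1.5 s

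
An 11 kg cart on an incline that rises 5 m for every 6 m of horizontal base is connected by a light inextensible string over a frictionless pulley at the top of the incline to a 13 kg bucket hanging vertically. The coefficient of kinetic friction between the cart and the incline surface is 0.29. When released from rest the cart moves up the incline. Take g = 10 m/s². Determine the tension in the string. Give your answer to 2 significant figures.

110 N

For the cart on the incline: the weight component along the slope is m₁g sin 39.81° = 11 × 10 × 0.6402 = 70.422 N and the normal force is N = m₁g cos 39.81° = 84.504 N.
Kinetic friction opposes the cart's motion up the incline: f = μN = 0.29 × 84.504 = 24.506 N acting down the slope.
Newton's second law for the cart (up-slope positive): T − 70.422 − 24.506 = 11 a. For the hanging bucket (downward positive): 13 × 10 − T = 13 a.
Adding the two equations eliminates T: 35.072 = 24 a, so a = 1.4613 m/s².
Then from the hanging bucket's equation, T = 13 × (10 − 1.4613) = 111.003 N.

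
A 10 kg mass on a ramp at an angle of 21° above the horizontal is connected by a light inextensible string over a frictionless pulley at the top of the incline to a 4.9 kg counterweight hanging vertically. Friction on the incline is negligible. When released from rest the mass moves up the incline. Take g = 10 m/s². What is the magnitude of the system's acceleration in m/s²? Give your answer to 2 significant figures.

0.88 m/s²

For the mass on the incline: the weight component along the slope is m₁g sin 21° = 10 × 10 × 0.3584 = 35.840 N and the normal force is N = m₁g cos 21° = 93.358 N.
Newton's second law for the mass (up-slope positive): T − 35.840 = 10 a. For the hanging counterweight (downward positive): 4.9 × 10 − T = 4.9 a.
Adding the two equations eliminates T: 13.160 = 14.9 a, so a = 0.8832 m/s².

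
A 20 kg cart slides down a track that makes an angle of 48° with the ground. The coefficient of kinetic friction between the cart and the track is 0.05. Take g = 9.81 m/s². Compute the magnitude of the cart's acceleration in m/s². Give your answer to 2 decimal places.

6.96 m/s²

Resolving the weight along the incline: the component pulling the cart down the slope is mg sin 48° = 20 × 9.81 × 0.7431 = 145.796 N, and the normal force is N = mg cos 48° = 20 × 9.81 × 0.6691 = 131.277 N.
Kinetic friction acts up the slope with magnitude f = μN = 0.05 × 131.277 = 6.564 N.
Net force along the incline is 145.796 − 6.564 = 139.232 N, so a = 139.232 / 20 = 6.9616 m/s².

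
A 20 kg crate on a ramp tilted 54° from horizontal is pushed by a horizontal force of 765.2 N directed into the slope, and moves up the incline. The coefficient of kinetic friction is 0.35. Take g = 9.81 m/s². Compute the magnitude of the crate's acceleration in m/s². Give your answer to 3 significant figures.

1.70 m/s²

The horizontal push has components F cos 54° = 765.2 × 0.5878 = 449.785 N up the incline and F sin 54° = 765.2 × 0.8090 = 619.047 N pressing into the surface.
The normal force is therefore N = mg cos 54° + F sin 54° = 115.326 + 619.047 = 734.373 N, and kinetic friction down the slope is μN = 0.35 × 734.373 = 257.031 N.
Along the incline: F cos 54° − mg sin 54° − μN = ma, so 449.785 − 158.726 − 257.031 = 20 a, giving a = 1.7014 m/s².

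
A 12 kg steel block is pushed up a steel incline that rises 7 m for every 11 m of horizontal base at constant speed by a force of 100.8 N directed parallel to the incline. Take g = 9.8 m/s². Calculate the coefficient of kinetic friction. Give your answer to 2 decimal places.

0.38

At constant speed ΣF = 0 along the incline. The applied 100.8 N acts up the slope; the weight component mg sin 32.47° = 63.137 N and kinetic friction μN both act down the slope.
So 100.8 = 63.137 + μ × 99.215, giving μ = (100.8 − 63.137) / 99.215 = 0.3796.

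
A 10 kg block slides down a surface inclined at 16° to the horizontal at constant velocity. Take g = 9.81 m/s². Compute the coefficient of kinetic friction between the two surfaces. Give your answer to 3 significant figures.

At constant velocity the net force along the incline is zero: mg sin 16° = μ mg cos 16°.
So μ = tan 16° = 0.2756 / 0.9613 = 0.2867.

0.287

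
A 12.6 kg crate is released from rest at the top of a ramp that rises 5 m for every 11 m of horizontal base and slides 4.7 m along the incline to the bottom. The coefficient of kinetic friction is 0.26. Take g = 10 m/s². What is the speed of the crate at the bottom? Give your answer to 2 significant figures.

4.1 m/s

The weight component along the incline is mg sin 24.44° = 52.139 N and the normal force is N = mg cos 24.44° = 114.706 N.
Friction up the slope is f = μN = 0.26 × 114.706 = 29.824 N, so the net downslope force is 52.139 − 29.824 = 22.315 N and a = 22.315 / 12.6 = 1.7710 m/s².
Starting from rest over a distance of 4.7 m, v² = 2aL = 2 × 1.7710 × 4.7 = 16.6474, so v = 4.0801 m/s.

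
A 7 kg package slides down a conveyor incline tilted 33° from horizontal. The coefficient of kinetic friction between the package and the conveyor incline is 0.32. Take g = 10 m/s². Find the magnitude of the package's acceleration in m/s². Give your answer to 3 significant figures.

Resolving the weight along the incline: the component pulling the package down the slope is mg sin 33° = 7 × 10 × 0.5446 = 38.122 N, and the normal force is N = mg cos 33° = 7 × 10 × 0.8387 = 58.709 N.
Kinetic friction acts up the slope with magnitude f = μN = 0.32 × 58.709 = 18.787 N.
Net force along the incline is 38.122 − 18.787 = 19.335 N, so a = 19.335 / 7 = 2.7621 m/s².

2.76 m/s²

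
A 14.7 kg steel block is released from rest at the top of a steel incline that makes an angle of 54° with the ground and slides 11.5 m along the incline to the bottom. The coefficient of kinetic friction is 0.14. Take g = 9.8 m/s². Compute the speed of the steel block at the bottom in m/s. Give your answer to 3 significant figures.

12.8 m/s

The weight component along the incline is mg sin 54° = 116.547 N and the normal force is N = mg cos 54° = 84.676 N.
Friction up the slope is f = μN = 0.14 × 84.676 = 11.855 N, so the net downslope force is 116.547 − 11.855 = 104.692 N and a = 104.692 / 14.7 = 7.1219 m/s².
Starting from rest over a distance of 11.5 m, v² = 2aL = 2 × 7.1219 × 11.5 = 163.8037, so v = 12.7986 m/s.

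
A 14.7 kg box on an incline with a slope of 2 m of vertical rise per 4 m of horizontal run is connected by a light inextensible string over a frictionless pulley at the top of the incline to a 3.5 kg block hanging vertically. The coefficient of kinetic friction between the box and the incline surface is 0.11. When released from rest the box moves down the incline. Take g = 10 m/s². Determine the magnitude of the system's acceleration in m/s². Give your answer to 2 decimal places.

For the box on the incline: the weight component along the slope is m₁g sin 26.57° = 14.7 × 10 × 0.4472 = 65.738 N and the normal force is N = m₁g cos 26.57° = 131.481 N.
Kinetic friction opposes the box's motion down the incline: f = μN = 0.11 × 131.481 = 14.463 N acting up the slope.
Newton's second law for the box (down-slope positive): 65.738 − 14.463 − T = 14.7 a. For the hanging block (upward positive): T − 3.5 × 10 = 3.5 a.
Adding the two equations eliminates T: 16.275 = 18.2 a, so a = 0.8942 m/s².

0.89 m/s²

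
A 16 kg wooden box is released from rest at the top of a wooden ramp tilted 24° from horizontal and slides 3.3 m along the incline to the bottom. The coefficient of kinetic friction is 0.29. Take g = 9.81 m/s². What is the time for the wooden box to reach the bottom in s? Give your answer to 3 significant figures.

2.18 s

The weight component along the incline is mg sin 24° = 63.841 N and the normal force is N = mg cos 24° = 143.390 N.
Friction up the slope is f = μN = 0.29 × 143.390 = 41.583 N, so the net downslope force is 63.841 − 41.583 = 22.258 N and a = 22.258 / 16 = 1.3911 m/s².
Starting from rest, L = ½at², so t = √(2L/a) = √(2 × 3.3 / 1.3911) = 2.1782 s.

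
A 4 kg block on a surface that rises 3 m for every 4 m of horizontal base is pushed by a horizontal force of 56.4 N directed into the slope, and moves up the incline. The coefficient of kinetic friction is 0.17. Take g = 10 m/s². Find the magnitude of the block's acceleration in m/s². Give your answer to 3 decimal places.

The horizontal push has components F cos 36.87° = 56.4 × 0.8000 = 45.120 N up the incline and F sin 36.87° = 56.4 × 0.6000 = 33.840 N pressing into the surface.
The normal force is therefore N = mg cos 36.87° + F sin 36.87° = 32.000 + 33.840 = 65.840 N, and kinetic friction down the slope is μN = 0.17 × 65.840 = 11.193 N.
Along the incline: F cos 36.87° − mg sin 36.87° − μN = ma, so 45.120 − 24.000 − 11.193 = 4 a, giving a = 2.4817 m/s².

2.482 m/s²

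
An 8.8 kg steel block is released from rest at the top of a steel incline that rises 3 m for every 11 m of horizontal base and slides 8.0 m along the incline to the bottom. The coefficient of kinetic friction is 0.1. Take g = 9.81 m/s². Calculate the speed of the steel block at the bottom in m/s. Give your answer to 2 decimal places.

5.11 m/s

The weight component along the incline is mg sin 15.26° = 22.714 N and the normal force is N = mg cos 15.26° = 83.286 N.
Friction up the slope is f = μN = 0.1 × 83.286 = 8.329 N, so the net downslope force is 22.714 − 8.329 = 14.385 N and a = 14.385 / 8.8 = 1.6347 m/s².
Starting from rest over a distance of 8.0 m, v² = 2aL = 2 × 1.6347 × 8.0 = 26.1552, so v = 5.1142 m/s.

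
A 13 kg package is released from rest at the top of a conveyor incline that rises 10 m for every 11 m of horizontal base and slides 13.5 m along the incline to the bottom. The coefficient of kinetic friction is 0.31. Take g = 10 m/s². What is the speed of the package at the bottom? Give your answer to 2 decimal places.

The weight component along the incline is mg sin 42.27° = 87.447 N and the normal force is N = mg cos 42.27° = 96.192 N.
Friction up the slope is f = μN = 0.31 × 96.192 = 29.820 N, so the net downslope force is 87.447 − 29.820 = 57.627 N and a = 57.627 / 13 = 4.4328 m/s².
Starting from rest over a distance of 13.5 m, v² = 2aL = 2 × 4.4328 × 13.5 = 119.6856, so v = 10.9401 m/s.

10.94 m/s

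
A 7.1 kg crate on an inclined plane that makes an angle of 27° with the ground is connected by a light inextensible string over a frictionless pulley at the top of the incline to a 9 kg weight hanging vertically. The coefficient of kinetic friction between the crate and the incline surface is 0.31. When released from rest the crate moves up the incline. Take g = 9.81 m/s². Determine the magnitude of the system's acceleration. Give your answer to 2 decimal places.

For the crate on the incline: the weight component along the slope is m₁g sin 27° = 7.1 × 9.81 × 0.4540 = 31.622 N and the normal force is N = m₁g cos 27° = 62.059 N.
Kinetic friction opposes the crate's motion up the incline: f = μN = 0.31 × 62.059 = 19.238 N acting down the slope.
Newton's second law for the crate (up-slope positive): T − 31.622 − 19.238 = 7.1 a. For the hanging weight (downward positive): 9 × 9.81 − T = 9 a.
Adding the two equations eliminates T: 37.430 = 16.1 a, so a = 2.3248 m/s².

2.32 m/s²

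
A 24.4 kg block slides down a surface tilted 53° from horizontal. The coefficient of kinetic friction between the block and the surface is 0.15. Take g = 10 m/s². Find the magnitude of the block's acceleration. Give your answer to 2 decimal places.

7.08 m/s²

Resolving the weight along the incline: the component pulling the block down the slope is mg sin 53° = 24.4 × 10 × 0.7986 = 194.858 N, and the normal force is N = mg cos 53° = 24.4 × 10 × 0.6018 = 146.839 N.
Kinetic friction acts up the slope with magnitude f = μN = 0.15 × 146.839 = 22.026 N.
Net force along the incline is 194.858 − 22.026 = 172.832 N, so a = 172.832 / 24.4 = 7.0833 m/s².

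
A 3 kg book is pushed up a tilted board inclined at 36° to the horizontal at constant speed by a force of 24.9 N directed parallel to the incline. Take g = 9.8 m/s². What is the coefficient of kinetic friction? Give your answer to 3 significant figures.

0.320

At constant speed ΣF = 0 along the incline. The applied 24.9 N acts up the slope; the weight component mg sin 36° = 17.281 N and kinetic friction μN both act down the slope.
So 24.9 = 17.281 + μ × 23.785, giving μ = (24.9 − 17.281) / 23.785 = 0.3203.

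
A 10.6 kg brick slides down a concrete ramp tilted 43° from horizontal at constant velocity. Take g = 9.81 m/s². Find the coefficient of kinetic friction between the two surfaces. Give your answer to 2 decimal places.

0.93

At constant velocity the net force along the incline is zero: mg sin 43° = μ mg cos 43°.
So μ = tan 43° = 0.6820 / 0.7314 = 0.9325.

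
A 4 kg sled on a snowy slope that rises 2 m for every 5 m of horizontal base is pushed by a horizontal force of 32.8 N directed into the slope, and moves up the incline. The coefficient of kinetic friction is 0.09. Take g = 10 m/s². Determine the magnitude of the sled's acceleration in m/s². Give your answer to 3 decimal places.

The horizontal push has components F cos 21.80° = 32.8 × 0.9285 = 30.455 N up the incline and F sin 21.80° = 32.8 × 0.3714 = 12.182 N pressing into the surface.
The normal force is therefore N = mg cos 21.80° + F sin 21.80° = 37.140 + 12.182 = 49.322 N, and kinetic friction down the slope is μN = 0.09 × 49.322 = 4.439 N.
Along the incline: F cos 21.80° − mg sin 21.80° − μN = ma, so 30.455 − 14.856 − 4.439 = 4 a, giving a = 2.7900 m/s².

2.790 m/s²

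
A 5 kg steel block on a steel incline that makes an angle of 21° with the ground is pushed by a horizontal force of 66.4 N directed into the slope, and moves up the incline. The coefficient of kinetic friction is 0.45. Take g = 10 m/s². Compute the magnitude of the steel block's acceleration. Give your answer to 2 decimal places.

The horizontal push has components F cos 21° = 66.4 × 0.9336 = 61.991 N up the incline and F sin 21° = 66.4 × 0.3584 = 23.798 N pressing into the surface.
The normal force is therefore N = mg cos 21° + F sin 21° = 46.680 + 23.798 = 70.478 N, and kinetic friction down the slope is μN = 0.45 × 70.478 = 31.715 N.
Along the incline: F cos 21° − mg sin 21° − μN = ma, so 61.991 − 17.920 − 31.715 = 5 a, giving a = 2.4712 m/s².

2.47 m/s²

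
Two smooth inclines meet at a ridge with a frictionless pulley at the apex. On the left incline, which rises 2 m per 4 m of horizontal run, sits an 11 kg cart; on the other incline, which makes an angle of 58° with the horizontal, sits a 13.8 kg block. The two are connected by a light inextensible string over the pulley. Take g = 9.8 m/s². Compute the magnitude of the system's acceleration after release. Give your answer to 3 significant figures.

Resolve each weight along its own incline: the 11 kg mass has component 11 × 9.8 × sin 26.57° = 48.210 N down its slope, and the 13.8 kg mass has 13.8 × 9.8 × sin 58° = 114.690 N down its slope.
The 13.8 kg side's 114.690 N exceeds the other side's 48.210 N, so that mass slides down and the 11 kg mass slides up. Taking that direction as positive, Newton's second law for the whole system gives 114.690 − 48.210 = (11 + 13.8) a, so a = 66.480 / 24.8 = 2.6806 m/s².

2.68 m/s²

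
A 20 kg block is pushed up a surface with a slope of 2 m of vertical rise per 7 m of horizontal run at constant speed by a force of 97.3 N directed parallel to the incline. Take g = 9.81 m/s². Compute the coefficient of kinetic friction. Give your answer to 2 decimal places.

At constant speed ΣF = 0 along the incline. The applied 97.3 N acts up the slope; the weight component mg sin 15.95° = 53.900 N and kinetic friction μN both act down the slope.
So 97.3 = 53.900 + μ × 188.651, giving μ = (97.3 − 53.900) / 188.651 = 0.2301.

0.23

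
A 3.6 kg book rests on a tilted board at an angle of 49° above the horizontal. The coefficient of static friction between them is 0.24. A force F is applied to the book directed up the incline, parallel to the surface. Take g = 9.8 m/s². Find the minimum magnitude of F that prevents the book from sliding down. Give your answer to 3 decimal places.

21.071 N

The normal force is N = mg cos 49° = 23.146 N. With F at its minimum the book is on the verge of sliding down, so static friction is at its maximum μ_s N = 0.24 × 23.146 = 5.555 N and acts up the slope.
Equilibrium along the incline: F + μ_s N = mg sin 49°, so F = 26.626 − 5.555 = 21.071 N.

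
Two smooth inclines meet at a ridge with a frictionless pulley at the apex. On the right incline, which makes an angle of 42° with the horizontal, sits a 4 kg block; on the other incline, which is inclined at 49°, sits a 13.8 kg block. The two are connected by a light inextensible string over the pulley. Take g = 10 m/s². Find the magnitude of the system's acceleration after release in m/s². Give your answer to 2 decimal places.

Resolve each weight along its own incline: the 4 kg mass has component 4 × 10 × sin 42° = 26.765 N down its slope, and the 13.8 kg mass has 13.8 × 10 × sin 49° = 104.150 N down its slope.
The 13.8 kg side's 104.150 N exceeds the other side's 26.765 N, so that mass slides down and the 4 kg mass slides up. Taking that direction as positive, Newton's second law for the whole system gives 104.150 − 26.765 = (4 + 13.8) a, so a = 77.385 / 17.8 = 4.3475 m/s².

4.35 m/s²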